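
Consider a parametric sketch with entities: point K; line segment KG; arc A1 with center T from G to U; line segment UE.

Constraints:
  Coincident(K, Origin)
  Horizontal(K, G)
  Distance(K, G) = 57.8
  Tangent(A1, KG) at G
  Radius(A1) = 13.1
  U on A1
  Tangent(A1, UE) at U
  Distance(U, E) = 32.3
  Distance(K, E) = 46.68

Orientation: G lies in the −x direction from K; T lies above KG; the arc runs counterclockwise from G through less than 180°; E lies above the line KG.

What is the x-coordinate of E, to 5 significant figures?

-30.768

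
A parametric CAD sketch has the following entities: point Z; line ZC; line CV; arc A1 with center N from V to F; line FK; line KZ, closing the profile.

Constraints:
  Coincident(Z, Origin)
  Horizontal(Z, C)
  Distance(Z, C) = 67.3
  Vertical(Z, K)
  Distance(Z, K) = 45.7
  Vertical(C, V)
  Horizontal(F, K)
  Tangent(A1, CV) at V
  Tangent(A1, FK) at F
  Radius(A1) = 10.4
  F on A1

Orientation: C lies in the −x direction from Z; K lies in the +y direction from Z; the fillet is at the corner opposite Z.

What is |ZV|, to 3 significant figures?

76.0

Z is at the origin; ZC is horizontal with |ZC| = 67.3 and C on the −x side, so C = (-67.3, 0.00). Z and K share the same x with |ZK| = 45.7 and K on the +y side, so K = (0.00, 45.7). The virtual corner opposite Z is at (-67.3, 45.7). The tangent condition forces NV to be normal to CV and the tangent condition forces NF to be normal to FK, with radius 10.4, so the center N sits 10.4 in from both sides at N = (-56.9, 35.3). That places the tangent points at V = (-67.3, 35.3) on CV and F = (-56.9, 45.7) on FK. Then |ZV| = |V − Z| = 76.0.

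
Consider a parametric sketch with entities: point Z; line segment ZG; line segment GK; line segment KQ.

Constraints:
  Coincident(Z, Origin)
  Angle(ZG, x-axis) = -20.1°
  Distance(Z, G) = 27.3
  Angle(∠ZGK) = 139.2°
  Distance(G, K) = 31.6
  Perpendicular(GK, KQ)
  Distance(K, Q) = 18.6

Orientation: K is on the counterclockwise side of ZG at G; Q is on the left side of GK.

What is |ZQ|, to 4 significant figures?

52.27

∠ZGK = 139.2°, so GK runs at -20.1° + (180° − 139.2°) = 20.70° from the x-axis; with |GK| = 31.6, K = G + 31.6·(cos 20.70°, sin 20.70°) = (55.20, 1.788). The perpendicularity gives KQ at right angles to GK; with |KQ| = 18.6 on the left of GK, Q = K + 18.6·(-0.3535, 0.9354) = (48.62, 19.19). Then |ZQ| = |Q − Z| = 52.27.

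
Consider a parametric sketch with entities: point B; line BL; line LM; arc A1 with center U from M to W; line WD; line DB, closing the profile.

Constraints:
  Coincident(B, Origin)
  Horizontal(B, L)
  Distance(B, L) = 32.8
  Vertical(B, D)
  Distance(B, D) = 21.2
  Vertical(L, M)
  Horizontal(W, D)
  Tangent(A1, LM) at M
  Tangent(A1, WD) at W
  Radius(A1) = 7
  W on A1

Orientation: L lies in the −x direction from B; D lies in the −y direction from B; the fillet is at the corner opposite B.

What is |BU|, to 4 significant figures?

29.45

B is at the origin; B and L share the same y with |BL| = 32.8 and L on the −x side, so L = (-32.80, 0.000). B and D share the same x with |BD| = 21.2 and D on the −y side, so D = (0.000, -21.20). The virtual corner opposite B is at (-32.80, -21.20). A1 meets LM tangentially, so UM is at right angles to LM and since A1 is tangent to WD there, UW ⟂ WD, with radius 7.0, so the center U sits 7.0 in from both sides at U = (-25.80, -14.20). Then |BU| = |U − B| = 29.45.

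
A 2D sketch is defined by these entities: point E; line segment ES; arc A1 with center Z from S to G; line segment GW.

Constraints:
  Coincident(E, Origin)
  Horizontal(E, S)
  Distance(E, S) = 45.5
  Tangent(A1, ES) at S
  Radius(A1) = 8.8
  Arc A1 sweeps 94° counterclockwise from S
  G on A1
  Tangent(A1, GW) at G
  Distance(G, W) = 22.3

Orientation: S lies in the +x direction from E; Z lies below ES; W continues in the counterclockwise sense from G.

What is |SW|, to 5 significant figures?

32.473

On A1, S sits at bearing 90° from Z; a 94° counterclockwise sweep puts G at bearing 184°, so G = Z + 8.8·(cos 184°, sin 184°) = (36.721, -9.4139). The tangent condition forces ZG to be normal to GW, so GW runs along (−sin 184°, cos 184°); with |GW| = 22.3, W = (38.277, -31.660). Then |SW| = |W − S| = 32.473.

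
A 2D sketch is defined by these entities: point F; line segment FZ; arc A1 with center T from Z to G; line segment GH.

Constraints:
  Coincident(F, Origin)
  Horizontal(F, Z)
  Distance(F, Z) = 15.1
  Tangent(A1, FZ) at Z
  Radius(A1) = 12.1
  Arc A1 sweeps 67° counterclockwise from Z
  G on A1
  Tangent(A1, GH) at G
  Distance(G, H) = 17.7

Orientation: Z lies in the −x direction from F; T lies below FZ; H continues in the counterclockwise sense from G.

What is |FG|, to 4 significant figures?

27.25

F is at the origin; F and Z share the same y with |FZ| = 15.1 and Z on the −x side, so Z = (-15.10, 0.000). The tangent condition forces TZ to be normal to FZ, so T = Z + (0, -12.1) = (-15.10, -12.10). On A1, Z sits at bearing 90° from T; a 67° counterclockwise sweep puts G at bearing 157°, so G = T + 12.1·(cos 157°, sin 157°) = (-26.24, -7.372). Then |FG| = |G − F| = 27.25.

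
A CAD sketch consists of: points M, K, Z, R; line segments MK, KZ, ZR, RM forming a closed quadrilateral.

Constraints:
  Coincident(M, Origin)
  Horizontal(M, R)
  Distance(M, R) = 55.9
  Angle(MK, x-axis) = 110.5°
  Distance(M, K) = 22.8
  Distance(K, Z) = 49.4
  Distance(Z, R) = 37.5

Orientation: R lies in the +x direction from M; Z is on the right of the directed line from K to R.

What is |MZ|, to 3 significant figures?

28.6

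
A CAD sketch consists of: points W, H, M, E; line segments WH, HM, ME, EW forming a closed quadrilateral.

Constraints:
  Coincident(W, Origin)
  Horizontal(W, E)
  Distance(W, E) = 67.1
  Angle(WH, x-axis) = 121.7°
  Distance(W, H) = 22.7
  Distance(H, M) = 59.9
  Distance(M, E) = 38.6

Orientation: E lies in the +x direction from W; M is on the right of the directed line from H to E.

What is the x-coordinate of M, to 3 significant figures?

33.8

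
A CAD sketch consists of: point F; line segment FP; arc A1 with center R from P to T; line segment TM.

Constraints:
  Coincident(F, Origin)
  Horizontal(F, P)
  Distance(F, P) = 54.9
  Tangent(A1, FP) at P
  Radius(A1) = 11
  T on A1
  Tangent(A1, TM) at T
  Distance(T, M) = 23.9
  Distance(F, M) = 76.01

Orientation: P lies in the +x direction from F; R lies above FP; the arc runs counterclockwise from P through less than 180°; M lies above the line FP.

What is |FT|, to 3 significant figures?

66.6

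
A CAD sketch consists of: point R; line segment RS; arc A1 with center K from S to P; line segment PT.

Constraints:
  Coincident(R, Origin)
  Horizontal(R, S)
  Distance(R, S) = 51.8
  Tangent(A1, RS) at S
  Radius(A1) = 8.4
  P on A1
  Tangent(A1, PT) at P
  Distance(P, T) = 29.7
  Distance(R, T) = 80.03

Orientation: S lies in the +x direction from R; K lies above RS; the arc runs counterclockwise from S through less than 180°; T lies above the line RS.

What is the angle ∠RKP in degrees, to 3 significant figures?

139°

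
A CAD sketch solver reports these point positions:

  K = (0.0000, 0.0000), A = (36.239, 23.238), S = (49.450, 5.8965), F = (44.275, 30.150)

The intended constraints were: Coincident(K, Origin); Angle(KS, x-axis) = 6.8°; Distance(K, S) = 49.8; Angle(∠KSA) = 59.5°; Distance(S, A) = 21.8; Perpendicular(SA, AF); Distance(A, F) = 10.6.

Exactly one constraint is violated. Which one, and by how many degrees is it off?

Perpendicular(SA, AF) — off by 3.40°.

K = (0.00, 0.00) ✓; KS at 6.800° ✓; |KS| = 49.80 ✓; ∠KSA = 59.50° ✓; |SA| = 21.80 ✓; ∠(SA, AF) = 86.60° ✗; |AF| = 10.60 ✓.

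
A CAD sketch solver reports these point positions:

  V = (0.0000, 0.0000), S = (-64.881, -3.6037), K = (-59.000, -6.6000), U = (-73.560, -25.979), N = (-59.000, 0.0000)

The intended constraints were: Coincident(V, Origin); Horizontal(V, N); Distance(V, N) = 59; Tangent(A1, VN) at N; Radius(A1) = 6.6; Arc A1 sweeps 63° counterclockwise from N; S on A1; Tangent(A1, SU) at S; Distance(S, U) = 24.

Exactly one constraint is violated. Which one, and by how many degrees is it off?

Tangent(A1, SU) at S — off by 5.80°.

V = (0.00, 0.00) ✓; V.y = 0.00, N.y = 0.00 ✓; |VN| = 59.00 ✓; ∠(KN, NV) = 90.00° ✓; |KN| = 6.600 ✓; bearing(K→S) − bearing(K→N) = 63.00° ✓; |KS| = 6.600 ✓; ∠(KS, SU) = 84.20° ✗; |SU| = 24.00 ✓.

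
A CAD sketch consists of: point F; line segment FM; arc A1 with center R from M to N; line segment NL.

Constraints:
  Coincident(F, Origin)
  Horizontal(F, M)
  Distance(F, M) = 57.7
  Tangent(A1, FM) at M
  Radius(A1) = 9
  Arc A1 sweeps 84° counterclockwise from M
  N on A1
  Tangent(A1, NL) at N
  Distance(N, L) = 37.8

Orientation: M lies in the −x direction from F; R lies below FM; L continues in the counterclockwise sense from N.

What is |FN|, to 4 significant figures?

67.14

F is at the origin; FM is horizontal with |FM| = 57.7 and M on the −x side, so M = (-57.70, 0.000). Tangency of A1 to FM means the radius RM is perpendicular to FM, so R = M + (0, -9) = (-57.70, -9.000). On A1, M sits at bearing 90° from R; an 84° counterclockwise sweep puts N at bearing 174°, so N = R + 9.0·(cos 174°, sin 174°) = (-66.65, -8.059). Then |FN| = |N − F| = 67.14.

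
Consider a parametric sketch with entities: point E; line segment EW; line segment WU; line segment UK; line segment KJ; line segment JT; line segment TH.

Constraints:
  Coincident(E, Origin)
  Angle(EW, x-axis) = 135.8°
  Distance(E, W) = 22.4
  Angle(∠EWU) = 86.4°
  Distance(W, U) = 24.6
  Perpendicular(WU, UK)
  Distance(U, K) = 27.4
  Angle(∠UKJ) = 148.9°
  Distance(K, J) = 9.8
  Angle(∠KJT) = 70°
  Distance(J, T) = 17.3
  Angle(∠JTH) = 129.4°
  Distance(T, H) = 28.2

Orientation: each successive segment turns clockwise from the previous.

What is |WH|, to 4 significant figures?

15.33

E is at the origin; EW runs at 135.8° with length 22.4, so W = (-16.06, 15.62). ∠EWU = 86.4° gives WU at 42.20° from the x-axis; with |WU| = 24.6, U = (2.165, 32.14). The perpendicularity gives UK at right angles to WU, so UK runs at -47.80°; with |UK| = 27.4, K = (20.57, 11.84). ∠UKJ = 148.9° gives KJ at -78.90° from the x-axis; with |KJ| = 9.8, J = (22.46, 2.226). ∠KJT = 70.0° gives JT at 171.1° from the x-axis; with |JT| = 17.3, T = (5.365, 4.903). ∠JTH = 129.4° gives TH at 120.5° from the x-axis; with |TH| = 28.2, H = (-8.947, 29.20). Then |WH| = |H − W| = 15.33.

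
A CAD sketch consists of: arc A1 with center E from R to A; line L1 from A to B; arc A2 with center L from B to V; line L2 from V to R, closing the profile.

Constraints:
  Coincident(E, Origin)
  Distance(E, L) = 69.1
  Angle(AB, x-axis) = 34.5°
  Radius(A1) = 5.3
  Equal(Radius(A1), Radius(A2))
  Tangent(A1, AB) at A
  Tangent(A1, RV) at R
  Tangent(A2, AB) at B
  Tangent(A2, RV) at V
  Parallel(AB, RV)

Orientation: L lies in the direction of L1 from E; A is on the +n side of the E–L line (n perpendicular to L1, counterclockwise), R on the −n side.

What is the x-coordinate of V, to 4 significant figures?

59.95

The slot axis is L1's direction at 34.5°, so u = (cos 34.5°, sin 34.5°) = (0.8241, 0.5664) and n = (−sin 34.5°, cos 34.5°) = (-0.5664, 0.8241). E is at the origin and L lies 69.1 along u from E, so L = 69.1·u = (56.95, 39.14). Tangency of A1 to both parallel lines with radius 5.3 puts A and R at E ± 5.3·n: A = (-3.002, 4.368), R = (3.002, -4.368). Equal radii place B and V the same way about L: B = L + 5.3·n = (53.95, 43.51), V = L − 5.3·n = (59.95, 34.77). So V.x = 59.95.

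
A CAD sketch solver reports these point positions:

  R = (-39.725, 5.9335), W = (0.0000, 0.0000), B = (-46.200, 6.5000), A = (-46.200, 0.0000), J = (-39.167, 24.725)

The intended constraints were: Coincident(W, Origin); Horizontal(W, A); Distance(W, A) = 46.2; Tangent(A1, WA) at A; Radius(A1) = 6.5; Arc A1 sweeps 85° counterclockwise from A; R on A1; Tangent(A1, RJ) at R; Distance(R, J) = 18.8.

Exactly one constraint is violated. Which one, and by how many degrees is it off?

Tangent(A1, RJ) at R — off by 3.30°.

W = (0.00, 0.00) ✓; W.y = 0.00, A.y = 0.00 ✓; |WA| = 46.20 ✓; ∠(BA, AW) = 90.00° ✓; |BA| = 6.500 ✓; bearing(B→R) − bearing(B→A) = 85.00° ✓; |BR| = 6.500 ✓; ∠(BR, RJ) = 86.70° ✗; |RJ| = 18.80 ✓.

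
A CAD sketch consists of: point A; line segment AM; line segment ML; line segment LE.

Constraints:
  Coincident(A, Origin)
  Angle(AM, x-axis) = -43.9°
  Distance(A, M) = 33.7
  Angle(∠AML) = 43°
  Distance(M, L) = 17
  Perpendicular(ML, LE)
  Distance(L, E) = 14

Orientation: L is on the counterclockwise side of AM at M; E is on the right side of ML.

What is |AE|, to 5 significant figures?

37.766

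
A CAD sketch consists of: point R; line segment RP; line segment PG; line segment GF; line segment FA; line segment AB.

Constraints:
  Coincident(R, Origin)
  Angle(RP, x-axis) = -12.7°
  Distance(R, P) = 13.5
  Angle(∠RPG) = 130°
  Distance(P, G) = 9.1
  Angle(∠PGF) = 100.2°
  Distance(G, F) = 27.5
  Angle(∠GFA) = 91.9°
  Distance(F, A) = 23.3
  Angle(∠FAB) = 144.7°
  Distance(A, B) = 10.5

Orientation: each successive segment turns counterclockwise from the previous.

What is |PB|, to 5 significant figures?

33.384

R is at the origin; RP runs at -12.7° with length 13.5, so P = (13.170, -2.9679). ∠RPG = 130.0° gives PG at 37.300° from the x-axis; with |PG| = 9.1, G = (20.409, 2.5466). ∠PGF = 100.2° gives GF at 117.10° from the x-axis; with |GF| = 27.5, F = (7.8810, 27.027). ∠GFA = 91.9° gives FA at -154.80° from the x-axis; with |FA| = 23.3, A = (-13.201, 17.107). ∠FAB = 144.7° gives AB at -119.50° from the x-axis; with |AB| = 10.5, B = (-18.372, 7.9680). Then |PB| = |B − P| = 33.384.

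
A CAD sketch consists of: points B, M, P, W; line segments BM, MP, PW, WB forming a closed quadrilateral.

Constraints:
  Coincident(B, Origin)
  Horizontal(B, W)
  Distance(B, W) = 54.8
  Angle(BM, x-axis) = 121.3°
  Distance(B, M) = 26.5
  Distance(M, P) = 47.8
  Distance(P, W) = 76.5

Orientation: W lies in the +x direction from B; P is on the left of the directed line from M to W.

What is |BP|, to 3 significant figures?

64.2

B is at the origin; B and W share the same y with |BW| = 54.8 and W in +x, so W = (54.8, 0). BM runs at 121.3° with |BM| = 26.5, so M = (-13.8, 22.6). P is determined by |MP| = 47.8 and |PW| = 76.5 together: it lies at the intersection of circle(M, 47.8) and circle(W, 76.5). With |MW| = 72.2, the foot of the radical line on MW is 11.4 from M and the perpendicular offset is √(47.8² − 11.4²) = 46.4. Taking the left-of-MW solution: P = (11.6, 63.1).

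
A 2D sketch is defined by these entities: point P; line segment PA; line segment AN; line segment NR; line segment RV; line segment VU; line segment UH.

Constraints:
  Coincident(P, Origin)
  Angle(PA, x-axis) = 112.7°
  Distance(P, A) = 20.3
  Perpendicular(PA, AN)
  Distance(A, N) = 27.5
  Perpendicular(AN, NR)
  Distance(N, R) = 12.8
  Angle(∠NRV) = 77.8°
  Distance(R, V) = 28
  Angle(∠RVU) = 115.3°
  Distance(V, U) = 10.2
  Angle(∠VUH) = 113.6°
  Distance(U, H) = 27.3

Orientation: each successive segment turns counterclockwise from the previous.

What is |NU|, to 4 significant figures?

29.84

P is at the origin; PA runs at 112.7° with length 20.3, so A = (-7.834, 18.73). PA is perpendicular to AN, so AN runs at -157.3°; with |AN| = 27.5, N = (-33.20, 8.115). AN is perpendicular to NR, so NR runs at -67.30°; with |NR| = 12.8, R = (-28.26, -3.693). ∠NRV = 77.8° gives RV at 34.90° from the x-axis; with |RV| = 28.0, V = (-5.300, 12.33). ∠RVU = 115.3° gives VU at 99.60° from the x-axis; with |VU| = 10.2, U = (-7.001, 22.38). Then |NU| = |U − N| = 29.84.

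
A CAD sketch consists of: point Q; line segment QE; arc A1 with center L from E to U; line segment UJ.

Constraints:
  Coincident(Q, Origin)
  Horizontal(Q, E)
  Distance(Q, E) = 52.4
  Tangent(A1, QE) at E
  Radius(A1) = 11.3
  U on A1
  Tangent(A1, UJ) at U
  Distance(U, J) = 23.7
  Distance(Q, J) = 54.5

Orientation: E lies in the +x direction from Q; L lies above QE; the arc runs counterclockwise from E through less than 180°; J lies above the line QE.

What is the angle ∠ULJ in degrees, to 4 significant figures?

64.51°

Q is at the origin; QE is horizontal with |QE| = 52.4 and E on the +x side, so E = (52.40, 0.000). A1 meets QE tangentially, so LE is at right angles to QE, so L = E + (0, 11.3) = (52.40, 11.30). Since LU ⟂ UJ (tangency), |LJ| = √(11.3² + 23.7²) = 26.26 regardless of where U sits on A1. So J lies on both circle(Q, 54.5) and circle(L, 26.26); the above-QE intersection is J = (41.59, 35.23). U is the foot of the tangent from J: U = (59.69, 19.93).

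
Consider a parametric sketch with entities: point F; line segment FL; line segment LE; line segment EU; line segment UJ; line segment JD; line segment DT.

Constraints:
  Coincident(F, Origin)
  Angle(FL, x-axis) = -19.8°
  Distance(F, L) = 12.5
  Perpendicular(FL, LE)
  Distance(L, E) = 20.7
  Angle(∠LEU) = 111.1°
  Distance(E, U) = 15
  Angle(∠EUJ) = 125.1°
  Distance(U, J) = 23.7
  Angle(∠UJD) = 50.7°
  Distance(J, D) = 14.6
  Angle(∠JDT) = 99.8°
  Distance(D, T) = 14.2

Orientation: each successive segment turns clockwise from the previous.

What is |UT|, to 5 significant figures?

4.7877

∠UJD = 50.7° gives JD at -2.9000° from the x-axis; with |JD| = 14.6, D = (-9.7297, -5.7134). ∠JDT = 99.8° gives DT at -83.100° from the x-axis; with |DT| = 14.2, T = (-8.0238, -19.811). Then |UT| = |T − U| = 4.7877.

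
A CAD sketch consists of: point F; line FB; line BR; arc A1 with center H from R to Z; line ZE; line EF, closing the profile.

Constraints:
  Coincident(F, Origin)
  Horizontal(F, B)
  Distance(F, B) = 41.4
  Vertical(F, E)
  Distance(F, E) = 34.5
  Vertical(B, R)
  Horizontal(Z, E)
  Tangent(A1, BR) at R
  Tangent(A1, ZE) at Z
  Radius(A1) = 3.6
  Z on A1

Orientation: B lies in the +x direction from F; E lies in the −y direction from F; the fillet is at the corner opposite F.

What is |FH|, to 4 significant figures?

48.82

F is at the origin; F and B share the same y with |FB| = 41.4 and B on the +x side, so B = (41.40, 0.000). FE is vertical with |FE| = 34.5 and E on the −y side, so E = (0.000, -34.50). The virtual corner opposite F is at (41.40, -34.50). A1 meets BR tangentially, so HR is at right angles to BR and the tangent condition forces HZ to be normal to ZE, with radius 3.6, so the center H sits 3.6 in from both sides at H = (37.80, -30.90). Then |FH| = |H − F| = 48.82.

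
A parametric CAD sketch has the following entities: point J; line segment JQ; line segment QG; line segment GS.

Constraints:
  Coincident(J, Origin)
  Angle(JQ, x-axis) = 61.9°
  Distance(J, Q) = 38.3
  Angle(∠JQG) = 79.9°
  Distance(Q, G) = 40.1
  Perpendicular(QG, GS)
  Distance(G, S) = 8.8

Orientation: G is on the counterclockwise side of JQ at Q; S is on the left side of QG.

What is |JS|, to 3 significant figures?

44.2

J is at the origin; JQ runs at 61.9° with length 38.3, so Q = 38.3·(cos 61.9°, sin 61.9°) = (18.0, 33.8). ∠JQG = 79.9°, so QG runs at 61.9° + (180° − 79.9°) = 162° from the x-axis; with |QG| = 40.1, G = Q + 40.1·(cos 162°, sin 162°) = (-20.1, 46.2). The perpendicularity gives GS at right angles to QG; with |GS| = 8.8 on the left of QG, S = G + 8.8·(-0.309, -0.951) = (-22.8, 37.8). Then |JS| = |S − J| = 44.2.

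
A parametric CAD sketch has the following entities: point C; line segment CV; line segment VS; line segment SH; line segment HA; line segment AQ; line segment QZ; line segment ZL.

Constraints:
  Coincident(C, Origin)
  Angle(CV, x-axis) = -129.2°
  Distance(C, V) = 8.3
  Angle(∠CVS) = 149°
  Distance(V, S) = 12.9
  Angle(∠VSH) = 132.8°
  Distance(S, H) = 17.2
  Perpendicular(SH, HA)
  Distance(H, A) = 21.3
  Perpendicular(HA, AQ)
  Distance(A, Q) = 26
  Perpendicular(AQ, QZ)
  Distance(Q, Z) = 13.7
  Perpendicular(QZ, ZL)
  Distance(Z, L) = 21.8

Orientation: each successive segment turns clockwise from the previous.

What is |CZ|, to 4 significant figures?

10.13

C is at the origin; CV runs at -129.2° with length 8.3, so V = (-5.246, -6.432). ∠CVS = 149.0° gives VS at -160.2° from the x-axis; with |VS| = 12.9, S = (-17.38, -10.80). ∠VSH = 132.8° gives SH at 152.6° from the x-axis; with |SH| = 17.2, H = (-32.65, -2.886). SH is perpendicular to HA, so HA runs at 62.60°; with |HA| = 21.3, A = (-22.85, 16.02). HA is perpendicular to AQ, so AQ runs at -27.40°; with |AQ| = 26.0, Q = (0.2318, 4.059). AQ ⟂ QZ, so QZ runs at -117.4°; with |QZ| = 13.7, Z = (-6.073, -8.104). Then |CZ| = |Z − C| = 10.13.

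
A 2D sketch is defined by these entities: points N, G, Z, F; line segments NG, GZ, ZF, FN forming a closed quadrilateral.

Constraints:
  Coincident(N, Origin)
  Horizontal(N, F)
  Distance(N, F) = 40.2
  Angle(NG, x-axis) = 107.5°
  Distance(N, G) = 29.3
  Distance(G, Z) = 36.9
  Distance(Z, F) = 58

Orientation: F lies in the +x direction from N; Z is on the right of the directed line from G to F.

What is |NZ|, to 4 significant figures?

19.00

N is at the origin; NF is horizontal with |NF| = 40.2 and F in +x, so F = (40.2, 0). NG runs at 107.5° with |NG| = 29.3, so G = (-8.811, 27.94). Z is determined by |GZ| = 36.9 and |ZF| = 58.0 together: it lies at the intersection of circle(G, 36.9) and circle(F, 58.0). With |GF| = 56.42, the foot of the radical line on GF is 10.46 from G and the perpendicular offset is √(36.9² − 10.46²) = 35.39. Taking the right-of-GF solution: Z = (-17.25, -7.978).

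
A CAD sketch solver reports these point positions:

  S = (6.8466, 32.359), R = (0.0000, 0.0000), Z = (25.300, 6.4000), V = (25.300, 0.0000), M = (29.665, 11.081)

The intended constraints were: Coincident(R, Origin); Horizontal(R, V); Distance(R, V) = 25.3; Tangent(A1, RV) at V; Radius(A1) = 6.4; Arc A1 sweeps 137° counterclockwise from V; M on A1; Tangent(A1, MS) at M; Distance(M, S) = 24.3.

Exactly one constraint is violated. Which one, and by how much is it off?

Distance(M, S) = 24.3 — off by 6.90.

R = (0.00, 0.00) ✓; R.y = 0.00, V.y = 0.00 ✓; |RV| = 25.30 ✓; ∠(ZV, VR) = 90.00° ✓; |ZV| = 6.400 ✓; bearing(Z→M) − bearing(Z→V) = 137.0° ✓; |ZM| = 6.400 ✓; ∠(ZM, MS) = 90.00° ✓; |MS| = 31.20 ✗.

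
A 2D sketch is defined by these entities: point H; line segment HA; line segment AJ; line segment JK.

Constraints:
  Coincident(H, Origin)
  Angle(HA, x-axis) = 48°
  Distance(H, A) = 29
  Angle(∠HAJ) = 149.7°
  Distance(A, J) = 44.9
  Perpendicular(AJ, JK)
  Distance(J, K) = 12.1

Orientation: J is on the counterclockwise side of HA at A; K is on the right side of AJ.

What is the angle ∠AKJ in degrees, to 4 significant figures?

74.92°

H is at the origin; HA runs at 48.0° with length 29.0, so A = 29.0·(cos 48.0°, sin 48.0°) = (19.40, 21.55). ∠HAJ = 149.7°, so AJ runs at 48.0° + (180° − 149.7°) = 78.30° from the x-axis; with |AJ| = 44.9, J = A + 44.9·(cos 78.30°, sin 78.30°) = (28.51, 65.52). The perpendicularity gives JK at right angles to AJ; with |JK| = 12.1 on the right of AJ, K = J + 12.1·(0.9792, -0.2028) = (40.36, 63.06). Then cos ∠AKJ = KA·KJ / (|KA||KJ|), giving 74.92°.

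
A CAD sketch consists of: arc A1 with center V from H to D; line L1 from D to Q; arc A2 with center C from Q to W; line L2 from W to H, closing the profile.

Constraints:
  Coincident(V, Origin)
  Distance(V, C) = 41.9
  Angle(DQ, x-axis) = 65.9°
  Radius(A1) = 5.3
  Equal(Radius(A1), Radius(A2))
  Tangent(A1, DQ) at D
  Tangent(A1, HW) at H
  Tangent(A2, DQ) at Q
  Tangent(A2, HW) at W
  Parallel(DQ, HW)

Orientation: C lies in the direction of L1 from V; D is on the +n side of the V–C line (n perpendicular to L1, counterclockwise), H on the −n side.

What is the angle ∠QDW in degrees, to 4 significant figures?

14.20°

Tangency of A1 to both parallel lines with radius 5.3 puts D and H at V ± 5.3·n: D = (-4.838, 2.164), H = (4.838, -2.164). Equal radii place Q and W the same way about C: Q = C + 5.3·n = (12.27, 40.41), W = C − 5.3·n = (21.95, 36.08). Then cos ∠QDW = DQ·DW / (|DQ||DW|), giving 14.20°.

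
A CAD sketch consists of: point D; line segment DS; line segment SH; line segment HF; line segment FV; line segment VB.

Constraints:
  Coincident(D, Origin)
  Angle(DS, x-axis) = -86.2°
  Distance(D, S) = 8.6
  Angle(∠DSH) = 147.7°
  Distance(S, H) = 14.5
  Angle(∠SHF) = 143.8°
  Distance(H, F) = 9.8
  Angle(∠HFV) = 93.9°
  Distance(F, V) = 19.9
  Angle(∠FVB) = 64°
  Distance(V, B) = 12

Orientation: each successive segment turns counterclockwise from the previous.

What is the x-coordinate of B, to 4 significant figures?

13.81

D is at the origin; DS runs at -86.2° with length 8.6, so S = (0.5700, -8.581). ∠DSH = 147.7° gives SH at -53.90° from the x-axis; with |SH| = 14.5, H = (9.113, -20.30). ∠SHF = 143.8° gives HF at -17.70° from the x-axis; with |HF| = 9.8, F = (18.45, -23.28). ∠HFV = 93.9° gives FV at 68.40° from the x-axis; with |FV| = 19.9, V = (25.78, -4.774). ∠FVB = 64.0° gives VB at -175.6° from the x-axis; with |VB| = 12.0, B = (13.81, -5.695). So B.x = 13.81.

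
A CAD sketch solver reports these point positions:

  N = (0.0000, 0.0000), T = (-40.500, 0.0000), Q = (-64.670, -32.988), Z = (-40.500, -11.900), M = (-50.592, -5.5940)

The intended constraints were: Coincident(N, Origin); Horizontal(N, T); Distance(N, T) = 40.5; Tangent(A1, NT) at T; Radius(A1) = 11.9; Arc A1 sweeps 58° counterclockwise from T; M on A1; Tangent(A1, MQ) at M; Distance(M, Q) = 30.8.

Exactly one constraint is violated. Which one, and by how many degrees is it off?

Tangent(A1, MQ) at M — off by 4.80°.

N = (0.00, 0.00) ✓; N.y = 0.00, T.y = 0.00 ✓; |NT| = 40.50 ✓; ∠(ZT, TN) = 90.00° ✓; |ZT| = 11.90 ✓; bearing(Z→M) − bearing(Z→T) = 58.00° ✓; |ZM| = 11.90 ✓; ∠(ZM, MQ) = 85.20° ✗; |MQ| = 30.80 ✓.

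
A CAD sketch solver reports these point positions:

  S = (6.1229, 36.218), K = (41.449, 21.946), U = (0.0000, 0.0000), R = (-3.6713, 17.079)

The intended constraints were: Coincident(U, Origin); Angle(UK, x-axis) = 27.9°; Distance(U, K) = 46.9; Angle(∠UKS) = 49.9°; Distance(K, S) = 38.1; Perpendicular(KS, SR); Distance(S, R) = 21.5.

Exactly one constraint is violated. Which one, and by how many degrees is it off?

Perpendicular(KS, SR) — off by 5.10°.

U = (0.00, 0.00) ✓; UK at 27.90° ✓; |UK| = 46.90 ✓; ∠UKS = 49.90° ✓; |KS| = 38.10 ✓; ∠(KS, SR) = 84.90° ✗; |SR| = 21.50 ✓.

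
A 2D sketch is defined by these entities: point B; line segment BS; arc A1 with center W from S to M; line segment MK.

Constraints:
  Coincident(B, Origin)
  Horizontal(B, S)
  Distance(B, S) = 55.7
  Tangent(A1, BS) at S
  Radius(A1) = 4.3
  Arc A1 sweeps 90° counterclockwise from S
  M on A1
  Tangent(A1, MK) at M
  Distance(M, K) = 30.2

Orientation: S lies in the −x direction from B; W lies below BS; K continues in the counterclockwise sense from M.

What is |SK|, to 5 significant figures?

34.767

B is at the origin; B and S share the same y with |BS| = 55.7 and S on the −x side, so S = (-55.700, 0.0000). Tangency of A1 to BS means the radius WS is perpendicular to BS, so W = S + (0, -4.3) = (-55.700, -4.3000). On A1, S sits at bearing 90° from W; a 90° counterclockwise sweep puts M at bearing 180°, so M = W + 4.3·(cos 180°, sin 180°) = (-60.000, -4.3000). Since A1 is tangent to MK there, WM ⟂ MK, so MK runs along (−sin 180°, cos 180°); with |MK| = 30.2, K = (-60.000, -34.500). Then |SK| = |K − S| = 34.767.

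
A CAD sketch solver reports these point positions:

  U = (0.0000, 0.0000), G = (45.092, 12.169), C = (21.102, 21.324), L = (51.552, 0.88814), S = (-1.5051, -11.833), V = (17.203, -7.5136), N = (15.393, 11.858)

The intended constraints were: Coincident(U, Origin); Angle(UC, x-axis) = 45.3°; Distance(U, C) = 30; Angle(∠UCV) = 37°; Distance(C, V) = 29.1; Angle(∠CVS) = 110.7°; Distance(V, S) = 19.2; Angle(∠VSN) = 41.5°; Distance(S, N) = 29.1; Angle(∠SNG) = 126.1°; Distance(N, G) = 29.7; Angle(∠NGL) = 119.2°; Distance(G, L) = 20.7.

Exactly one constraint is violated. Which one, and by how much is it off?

Distance(G, L) = 20.7 — off by 7.70.

U = (0.00, 0.00) ✓; UC at 45.30° ✓; |UC| = 30.00 ✓; ∠UCV = 37.00° ✓; |CV| = 29.10 ✓; ∠CVS = 110.7° ✓; |VS| = 19.20 ✓; ∠VSN = 41.50° ✓; |SN| = 29.10 ✓; ∠SNG = 126.1° ✓; |NG| = 29.70 ✓; ∠NGL = 119.2° ✓; |GL| = 13.00 ✗.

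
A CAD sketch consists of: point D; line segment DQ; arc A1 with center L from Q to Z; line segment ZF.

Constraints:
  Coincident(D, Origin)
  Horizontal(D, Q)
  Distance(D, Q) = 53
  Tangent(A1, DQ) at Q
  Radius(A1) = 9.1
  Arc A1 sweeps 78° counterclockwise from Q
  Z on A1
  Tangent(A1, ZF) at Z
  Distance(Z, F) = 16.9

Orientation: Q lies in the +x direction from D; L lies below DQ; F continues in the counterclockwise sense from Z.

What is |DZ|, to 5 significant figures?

44.684

The tangent condition forces LQ to be normal to DQ, so L = Q + (0, -9.1) = (53.000, -9.1000). On A1, Q sits at bearing 90° from L; a 78° counterclockwise sweep puts Z at bearing 168°, so Z = L + 9.1·(cos 168°, sin 168°) = (44.099, -7.2080). Then |DZ| = |Z − D| = 44.684.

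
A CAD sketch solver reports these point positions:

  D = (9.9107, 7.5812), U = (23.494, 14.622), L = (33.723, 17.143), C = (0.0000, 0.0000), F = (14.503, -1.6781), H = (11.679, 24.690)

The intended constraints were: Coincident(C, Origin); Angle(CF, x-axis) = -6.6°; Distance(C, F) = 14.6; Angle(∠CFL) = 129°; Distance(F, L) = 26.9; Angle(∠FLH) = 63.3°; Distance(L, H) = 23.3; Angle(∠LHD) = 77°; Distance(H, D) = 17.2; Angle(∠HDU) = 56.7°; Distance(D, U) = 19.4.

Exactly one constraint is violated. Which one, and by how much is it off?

Distance(D, U) = 19.4 — off by 4.10.

C = (0.00, 0.00) ✓; CF at -6.600° ✓; |CF| = 14.60 ✓; ∠CFL = 129.0° ✓; |FL| = 26.90 ✓; ∠FLH = 63.30° ✓; |LH| = 23.30 ✓; ∠LHD = 77.00° ✓; |HD| = 17.20 ✓; ∠HDU = 56.70° ✓; |DU| = 15.30 ✗.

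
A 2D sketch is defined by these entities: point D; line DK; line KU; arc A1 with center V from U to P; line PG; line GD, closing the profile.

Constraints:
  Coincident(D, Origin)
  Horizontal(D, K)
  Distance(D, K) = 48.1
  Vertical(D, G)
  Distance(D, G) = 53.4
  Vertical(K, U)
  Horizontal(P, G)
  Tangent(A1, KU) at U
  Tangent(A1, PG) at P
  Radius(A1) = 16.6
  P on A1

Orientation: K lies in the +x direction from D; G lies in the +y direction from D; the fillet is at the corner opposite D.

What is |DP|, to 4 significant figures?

62.00

D is at the origin; DK is horizontal with |DK| = 48.1 and K on the +x side, so K = (48.10, 0.000). DG is vertical with |DG| = 53.4 and G on the +y side, so G = (0.000, 53.40). The virtual corner opposite D is at (48.10, 53.40). The tangent condition forces VU to be normal to KU and the tangent condition forces VP to be normal to PG, with radius 16.6, so the center V sits 16.6 in from both sides at V = (31.50, 36.80). That places the tangent points at U = (48.10, 36.80) on KU and P = (31.50, 53.40) on PG. Then |DP| = |P − D| = 62.00.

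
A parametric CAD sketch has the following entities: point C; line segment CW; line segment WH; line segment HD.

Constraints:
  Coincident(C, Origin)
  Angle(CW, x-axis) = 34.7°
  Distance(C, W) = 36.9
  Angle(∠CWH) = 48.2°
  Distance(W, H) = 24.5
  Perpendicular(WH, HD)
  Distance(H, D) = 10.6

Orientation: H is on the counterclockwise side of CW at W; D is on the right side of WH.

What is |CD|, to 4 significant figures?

38.11

∠CWH = 48.2°, so WH runs at 34.7° + (180° − 48.2°) = 166.5° from the x-axis; with |WH| = 24.5, H = W + 24.5·(cos 166.5°, sin 166.5°) = (6.514, 26.73). The perpendicularity gives HD at right angles to WH; with |HD| = 10.6 on the right of WH, D = H + 10.6·(0.2334, 0.9724) = (8.989, 37.03). Then |CD| = |D − C| = 38.11.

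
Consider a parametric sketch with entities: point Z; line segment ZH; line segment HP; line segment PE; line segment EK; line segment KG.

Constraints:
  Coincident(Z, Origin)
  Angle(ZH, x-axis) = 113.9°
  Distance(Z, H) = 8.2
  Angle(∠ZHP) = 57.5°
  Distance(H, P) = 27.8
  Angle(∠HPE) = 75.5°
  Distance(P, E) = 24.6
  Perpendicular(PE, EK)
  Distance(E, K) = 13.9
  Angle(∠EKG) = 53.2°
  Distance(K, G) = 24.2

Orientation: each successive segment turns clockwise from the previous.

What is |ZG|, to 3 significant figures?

22.7

PE is perpendicular to EK, so EK runs at 157°; with |EK| = 13.9, K = (1.73, -13.8). ∠EKG = 53.2° gives KG at 30.1° from the x-axis; with |KG| = 24.2, G = (22.7, -1.70). Then |ZG| = |G − Z| = 22.7.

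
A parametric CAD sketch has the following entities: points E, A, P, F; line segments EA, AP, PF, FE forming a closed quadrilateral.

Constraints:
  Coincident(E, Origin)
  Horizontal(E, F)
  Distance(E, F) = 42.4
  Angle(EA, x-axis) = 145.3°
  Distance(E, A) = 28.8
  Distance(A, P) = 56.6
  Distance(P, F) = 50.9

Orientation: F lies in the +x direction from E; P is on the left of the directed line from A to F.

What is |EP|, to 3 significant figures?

53.0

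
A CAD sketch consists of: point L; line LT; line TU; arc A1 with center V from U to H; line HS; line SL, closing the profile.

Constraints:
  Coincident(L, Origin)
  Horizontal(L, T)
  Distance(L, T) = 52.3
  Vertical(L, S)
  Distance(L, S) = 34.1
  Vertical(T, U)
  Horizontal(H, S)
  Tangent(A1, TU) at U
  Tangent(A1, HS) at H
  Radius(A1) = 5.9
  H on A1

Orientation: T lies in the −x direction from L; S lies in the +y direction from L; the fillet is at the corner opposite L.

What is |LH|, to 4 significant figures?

57.58

The virtual corner opposite L is at (-52.30, 34.10). Tangency of A1 to TU means the radius VU is perpendicular to TU and A1 meets HS tangentially, so VH is at right angles to HS, with radius 5.9, so the center V sits 5.9 in from both sides at V = (-46.40, 28.20). That places the tangent points at U = (-52.30, 28.20) on TU and H = (-46.40, 34.10) on HS. Then |LH| = |H − L| = 57.58.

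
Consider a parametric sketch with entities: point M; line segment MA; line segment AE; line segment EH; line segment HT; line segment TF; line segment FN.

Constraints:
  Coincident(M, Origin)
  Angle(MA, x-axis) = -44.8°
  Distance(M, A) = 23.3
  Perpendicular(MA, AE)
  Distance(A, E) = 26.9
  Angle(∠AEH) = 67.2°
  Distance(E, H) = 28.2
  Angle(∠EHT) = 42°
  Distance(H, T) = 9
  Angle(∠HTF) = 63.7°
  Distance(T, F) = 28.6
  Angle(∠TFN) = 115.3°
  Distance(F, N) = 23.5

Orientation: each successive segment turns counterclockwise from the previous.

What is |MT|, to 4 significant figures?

14.25

∠AEH = 67.2° gives EH at 158.0° from the x-axis; with |EH| = 28.2, H = (9.341, 13.23). ∠EHT = 42.0° gives HT at -64.00° from the x-axis; with |HT| = 9.0, T = (13.29, 5.144). Then |MT| = |T − M| = 14.25.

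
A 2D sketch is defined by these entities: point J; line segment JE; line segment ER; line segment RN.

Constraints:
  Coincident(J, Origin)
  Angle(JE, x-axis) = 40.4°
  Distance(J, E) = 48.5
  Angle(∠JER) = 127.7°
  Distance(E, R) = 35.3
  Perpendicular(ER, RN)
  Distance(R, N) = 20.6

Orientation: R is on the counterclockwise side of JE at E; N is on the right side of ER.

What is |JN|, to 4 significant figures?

87.74

J is at the origin; JE runs at 40.4° with length 48.5, so E = 48.5·(cos 40.4°, sin 40.4°) = (36.93, 31.43). ∠JER = 127.7°, so ER runs at 40.4° + (180° − 127.7°) = 92.70° from the x-axis; with |ER| = 35.3, R = E + 35.3·(cos 92.70°, sin 92.70°) = (35.27, 66.69). ER ⟂ RN; with |RN| = 20.6 on the right of ER, N = R + 20.6·(0.9989, 0.04711) = (55.85, 67.67). Then |JN| = |N − J| = 87.74.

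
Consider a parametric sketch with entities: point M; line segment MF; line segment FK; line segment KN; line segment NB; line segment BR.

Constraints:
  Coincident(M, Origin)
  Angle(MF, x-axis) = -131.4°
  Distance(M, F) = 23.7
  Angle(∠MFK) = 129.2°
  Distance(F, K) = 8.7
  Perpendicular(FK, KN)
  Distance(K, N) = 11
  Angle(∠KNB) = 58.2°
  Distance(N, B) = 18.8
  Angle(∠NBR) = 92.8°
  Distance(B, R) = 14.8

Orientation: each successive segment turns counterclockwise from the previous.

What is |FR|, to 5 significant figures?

11.852

M is at the origin; MF runs at -131.4° with length 23.7, so F = (-15.673, -17.778). ∠MFK = 129.2° gives FK at -80.600° from the x-axis; with |FK| = 8.7, K = (-14.252, -26.361). FK ⟂ KN, so KN runs at 9.4000°; with |KN| = 11.0, N = (-3.3999, -24.564). ∠KNB = 58.2° gives NB at 131.20° from the x-axis; with |NB| = 18.8, B = (-15.783, -10.419). ∠NBR = 92.8° gives BR at -141.60° from the x-axis; with |BR| = 14.8, R = (-27.382, -19.612). Then |FR| = |R − F| = 11.852.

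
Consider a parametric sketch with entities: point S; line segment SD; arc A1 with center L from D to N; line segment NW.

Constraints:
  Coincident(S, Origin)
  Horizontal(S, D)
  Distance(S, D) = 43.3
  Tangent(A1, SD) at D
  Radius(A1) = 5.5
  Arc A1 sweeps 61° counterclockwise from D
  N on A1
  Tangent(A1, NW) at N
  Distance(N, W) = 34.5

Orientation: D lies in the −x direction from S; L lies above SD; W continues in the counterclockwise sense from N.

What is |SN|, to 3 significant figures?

38.6

S is at the origin; S and D share the same y with |SD| = 43.3 and D on the −x side, so D = (-43.3, 0.00). Since A1 is tangent to SD there, LD ⟂ SD, so L = D + (0, 5.5) = (-43.3, 5.50). On A1, D sits at bearing -90° from L; a 61° counterclockwise sweep puts N at bearing -29°, so N = L + 5.5·(cos -29°, sin -29°) = (-38.5, 2.83). Then |SN| = |N − S| = 38.6.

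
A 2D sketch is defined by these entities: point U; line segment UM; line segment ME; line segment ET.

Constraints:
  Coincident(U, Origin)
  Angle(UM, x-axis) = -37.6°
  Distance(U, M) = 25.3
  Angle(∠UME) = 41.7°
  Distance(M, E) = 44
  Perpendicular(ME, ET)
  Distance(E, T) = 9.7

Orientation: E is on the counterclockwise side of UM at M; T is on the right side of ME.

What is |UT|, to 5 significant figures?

36.529

U is at the origin; UM runs at -37.6° with length 25.3, so M = 25.3·(cos -37.6°, sin -37.6°) = (20.045, -15.437). ∠UME = 41.7°, so ME runs at -37.6° + (180° − 41.7°) = 100.70° from the x-axis; with |ME| = 44.0, E = M + 44.0·(cos 100.70°, sin 100.70°) = (11.876, 27.798). ME is perpendicular to ET; with |ET| = 9.7 on the right of ME, T = E + 9.7·(0.98261, 0.18567) = (21.407, 29.599). Then |UT| = |T − U| = 36.529.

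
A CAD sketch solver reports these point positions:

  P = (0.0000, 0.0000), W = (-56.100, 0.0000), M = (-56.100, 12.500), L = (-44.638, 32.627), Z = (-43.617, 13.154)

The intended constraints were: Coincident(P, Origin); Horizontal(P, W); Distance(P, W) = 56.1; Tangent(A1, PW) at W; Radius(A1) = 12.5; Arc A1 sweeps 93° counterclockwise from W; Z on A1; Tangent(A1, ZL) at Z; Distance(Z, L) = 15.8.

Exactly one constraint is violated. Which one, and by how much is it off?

Distance(Z, L) = 15.8 — off by 3.70.

P = (0.00, 0.00) ✓; P.y = 0.00, W.y = 0.00 ✓; |PW| = 56.10 ✓; ∠(MW, WP) = 90.00° ✓; |MW| = 12.50 ✓; bearing(M→Z) − bearing(M→W) = 93.00° ✓; |MZ| = 12.50 ✓; ∠(MZ, ZL) = 90.00° ✓; |ZL| = 19.50 ✗.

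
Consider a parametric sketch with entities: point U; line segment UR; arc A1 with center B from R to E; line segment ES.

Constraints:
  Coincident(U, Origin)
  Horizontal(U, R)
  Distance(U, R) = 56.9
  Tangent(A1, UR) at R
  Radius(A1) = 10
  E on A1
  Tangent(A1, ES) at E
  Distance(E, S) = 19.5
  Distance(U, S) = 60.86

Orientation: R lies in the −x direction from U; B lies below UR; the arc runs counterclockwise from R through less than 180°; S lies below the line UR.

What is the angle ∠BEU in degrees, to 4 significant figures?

25.46°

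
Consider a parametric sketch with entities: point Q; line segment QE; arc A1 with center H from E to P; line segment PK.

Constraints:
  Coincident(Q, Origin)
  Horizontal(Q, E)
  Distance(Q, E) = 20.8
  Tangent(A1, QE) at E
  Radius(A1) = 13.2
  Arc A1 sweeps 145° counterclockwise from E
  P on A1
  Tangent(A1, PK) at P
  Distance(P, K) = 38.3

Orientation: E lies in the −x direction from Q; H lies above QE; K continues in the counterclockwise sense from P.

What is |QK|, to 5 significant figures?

64.059

On A1, E sits at bearing -90° from H; a 145° counterclockwise sweep puts P at bearing 55°, so P = H + 13.2·(cos 55°, sin 55°) = (-13.229, 24.013). Tangency of A1 to PK means the radius HP is perpendicular to PK, so PK runs along (−sin 55°, cos 55°); with |PK| = 38.3, K = (-44.602, 45.981). Then |QK| = |K − Q| = 64.059.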